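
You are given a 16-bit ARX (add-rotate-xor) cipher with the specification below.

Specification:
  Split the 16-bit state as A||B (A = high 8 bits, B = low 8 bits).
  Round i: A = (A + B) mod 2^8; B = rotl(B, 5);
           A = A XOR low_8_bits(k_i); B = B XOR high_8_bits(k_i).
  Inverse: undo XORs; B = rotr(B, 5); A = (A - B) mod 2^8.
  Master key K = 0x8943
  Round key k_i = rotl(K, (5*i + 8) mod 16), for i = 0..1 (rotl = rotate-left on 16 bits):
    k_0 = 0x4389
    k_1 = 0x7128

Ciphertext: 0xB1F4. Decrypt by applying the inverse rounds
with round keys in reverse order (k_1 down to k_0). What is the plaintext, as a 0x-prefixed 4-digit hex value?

s_0 = ciphertext = 0xB1F4
s_1 = InvRound(s_0, k_1) = 0x6D2C
s_2 = InvRound(s_1, k_0) = 0x697B

0x697B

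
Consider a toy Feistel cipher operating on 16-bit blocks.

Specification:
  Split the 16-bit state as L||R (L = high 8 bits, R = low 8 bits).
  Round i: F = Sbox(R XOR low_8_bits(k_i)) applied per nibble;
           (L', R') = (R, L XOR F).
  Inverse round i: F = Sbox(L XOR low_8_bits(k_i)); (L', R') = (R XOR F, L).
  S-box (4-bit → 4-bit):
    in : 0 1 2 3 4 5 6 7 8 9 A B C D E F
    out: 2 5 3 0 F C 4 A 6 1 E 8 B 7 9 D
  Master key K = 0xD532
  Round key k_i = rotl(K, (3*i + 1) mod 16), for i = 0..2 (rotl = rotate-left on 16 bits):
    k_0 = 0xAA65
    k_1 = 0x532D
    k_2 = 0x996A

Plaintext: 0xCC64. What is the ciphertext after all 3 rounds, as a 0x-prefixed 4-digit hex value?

s_0 = plaintext = 0xCC64
s_1 = Round(s_0, k_0) = 0x64E9
s_2 = Round(s_1, k_1) = 0xE9DB
s_3 = Round(s_2, k_2) = 0xDB6C

0xDB6C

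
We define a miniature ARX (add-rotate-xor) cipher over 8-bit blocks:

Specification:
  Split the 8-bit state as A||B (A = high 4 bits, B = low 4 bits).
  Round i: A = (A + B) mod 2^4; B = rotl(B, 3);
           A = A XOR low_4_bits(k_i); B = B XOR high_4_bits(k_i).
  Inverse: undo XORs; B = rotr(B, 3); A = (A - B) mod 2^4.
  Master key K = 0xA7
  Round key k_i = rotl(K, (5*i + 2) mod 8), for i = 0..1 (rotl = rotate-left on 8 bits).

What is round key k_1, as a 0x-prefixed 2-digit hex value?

0xD3

K = 0xA7
k_0 = rotl(K, (5*0+2) mod 8) = rotl(K, 2) = 0x9E
k_1 = rotl(K, (5*1+2) mod 8) = rotl(K, 7) = 0xD3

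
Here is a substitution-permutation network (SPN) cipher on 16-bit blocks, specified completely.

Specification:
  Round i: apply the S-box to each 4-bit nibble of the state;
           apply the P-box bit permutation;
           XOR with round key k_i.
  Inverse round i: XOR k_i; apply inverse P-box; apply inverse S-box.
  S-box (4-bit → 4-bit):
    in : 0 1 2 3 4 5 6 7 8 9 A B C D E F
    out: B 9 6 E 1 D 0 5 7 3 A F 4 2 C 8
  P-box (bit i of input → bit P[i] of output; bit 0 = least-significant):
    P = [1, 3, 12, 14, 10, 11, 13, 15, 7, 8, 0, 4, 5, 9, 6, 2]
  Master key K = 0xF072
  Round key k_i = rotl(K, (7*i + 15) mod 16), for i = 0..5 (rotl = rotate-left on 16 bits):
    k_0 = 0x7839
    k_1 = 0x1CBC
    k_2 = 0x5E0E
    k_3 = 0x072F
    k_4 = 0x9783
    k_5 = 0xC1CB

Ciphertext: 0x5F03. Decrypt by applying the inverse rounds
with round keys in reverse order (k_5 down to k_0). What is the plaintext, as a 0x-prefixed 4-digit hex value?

0x2902

s_0 = ciphertext = 0x5F03
s_1 = InvRound(s_0, k_5) = 0x2402
s_2 = InvRound(s_1, k_4) = 0xD8EC
s_3 = InvRound(s_2, k_3) = 0x2805
s_4 = InvRound(s_3, k_2) = 0xDC7B
s_5 = InvRound(s_4, k_1) = 0xE7F1
s_6 = InvRound(s_5, k_0) = 0x2902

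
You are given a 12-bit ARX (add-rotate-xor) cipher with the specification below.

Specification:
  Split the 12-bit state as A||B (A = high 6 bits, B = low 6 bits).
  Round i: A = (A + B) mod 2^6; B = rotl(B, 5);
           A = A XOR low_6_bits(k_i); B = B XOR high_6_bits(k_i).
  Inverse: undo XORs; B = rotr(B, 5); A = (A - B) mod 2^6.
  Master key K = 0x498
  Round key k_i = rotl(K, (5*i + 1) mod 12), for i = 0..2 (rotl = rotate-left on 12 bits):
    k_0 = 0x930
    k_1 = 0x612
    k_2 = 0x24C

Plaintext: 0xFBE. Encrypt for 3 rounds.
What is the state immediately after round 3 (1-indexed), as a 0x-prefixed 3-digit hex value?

s_0 = plaintext = 0xFBE
s_1 = Round(s_0, k_0) = 0x33B
s_2 = Round(s_1, k_1) = 0x565
s_3 = Round(s_2, k_2) = 0xDBB

0xDBB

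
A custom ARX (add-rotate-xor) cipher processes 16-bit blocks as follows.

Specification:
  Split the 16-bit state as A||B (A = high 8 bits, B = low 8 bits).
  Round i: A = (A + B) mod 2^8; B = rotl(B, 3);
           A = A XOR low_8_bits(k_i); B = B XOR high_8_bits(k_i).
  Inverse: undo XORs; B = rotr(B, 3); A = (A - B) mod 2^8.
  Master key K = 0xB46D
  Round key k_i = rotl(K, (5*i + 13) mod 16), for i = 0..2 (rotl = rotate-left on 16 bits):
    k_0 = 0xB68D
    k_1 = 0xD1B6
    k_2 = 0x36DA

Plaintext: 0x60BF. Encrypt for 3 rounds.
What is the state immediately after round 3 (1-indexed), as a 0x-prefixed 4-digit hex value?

0x2C6A

s_0 = plaintext = 0x60BF
s_1 = Round(s_0, k_0) = 0x924B
s_2 = Round(s_1, k_1) = 0x6B8B
s_3 = Round(s_2, k_2) = 0x2C6A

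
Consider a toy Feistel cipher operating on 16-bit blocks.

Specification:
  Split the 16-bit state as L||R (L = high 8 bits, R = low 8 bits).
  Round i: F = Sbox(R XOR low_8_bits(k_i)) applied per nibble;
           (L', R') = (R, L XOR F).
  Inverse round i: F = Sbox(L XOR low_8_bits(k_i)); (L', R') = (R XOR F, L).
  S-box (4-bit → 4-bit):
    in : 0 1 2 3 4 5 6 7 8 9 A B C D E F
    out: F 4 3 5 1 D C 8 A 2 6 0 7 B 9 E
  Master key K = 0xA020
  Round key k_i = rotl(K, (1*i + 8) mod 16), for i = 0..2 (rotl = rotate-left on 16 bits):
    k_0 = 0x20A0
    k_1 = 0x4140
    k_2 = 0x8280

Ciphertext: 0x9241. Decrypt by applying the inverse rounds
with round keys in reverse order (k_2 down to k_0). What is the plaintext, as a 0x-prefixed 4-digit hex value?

s_0 = ciphertext = 0x9241
s_1 = InvRound(s_0, k_2) = 0x0292
s_2 = InvRound(s_1, k_1) = 0x8102
s_3 = InvRound(s_2, k_0) = 0x3681

0x3681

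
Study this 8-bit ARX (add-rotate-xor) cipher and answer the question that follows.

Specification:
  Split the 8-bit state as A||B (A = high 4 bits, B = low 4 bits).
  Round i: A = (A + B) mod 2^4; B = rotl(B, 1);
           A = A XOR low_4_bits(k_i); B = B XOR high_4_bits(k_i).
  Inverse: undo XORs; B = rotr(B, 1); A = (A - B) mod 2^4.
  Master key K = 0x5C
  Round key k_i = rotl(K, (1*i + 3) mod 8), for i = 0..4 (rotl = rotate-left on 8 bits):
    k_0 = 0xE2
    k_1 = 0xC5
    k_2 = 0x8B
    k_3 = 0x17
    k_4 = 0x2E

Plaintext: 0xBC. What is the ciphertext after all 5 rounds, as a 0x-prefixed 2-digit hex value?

0xD3

s_0 = plaintext = 0xBC
s_1 = Round(s_0, k_0) = 0x57
s_2 = Round(s_1, k_1) = 0x92
s_3 = Round(s_2, k_2) = 0x0C
s_4 = Round(s_3, k_3) = 0xB8
s_5 = Round(s_4, k_4) = 0xD3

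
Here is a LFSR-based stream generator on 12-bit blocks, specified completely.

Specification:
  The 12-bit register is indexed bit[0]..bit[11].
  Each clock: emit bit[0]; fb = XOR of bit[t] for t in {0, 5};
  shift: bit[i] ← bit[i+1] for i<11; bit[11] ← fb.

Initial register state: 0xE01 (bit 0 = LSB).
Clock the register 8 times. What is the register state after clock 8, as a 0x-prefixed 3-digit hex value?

reg_0 = 0xE01
clock 1: out=1, reg = 0xF00
clock 2: out=0, reg = 0x780
clock 3: out=0, reg = 0x3C0
clock 4: out=0, reg = 0x1E0
clock 5: out=0, reg = 0x8F0
clock 6: out=0, reg = 0xC78
clock 7: out=0, reg = 0xE3C
clock 8: out=0, reg = 0xF1E

0xF1E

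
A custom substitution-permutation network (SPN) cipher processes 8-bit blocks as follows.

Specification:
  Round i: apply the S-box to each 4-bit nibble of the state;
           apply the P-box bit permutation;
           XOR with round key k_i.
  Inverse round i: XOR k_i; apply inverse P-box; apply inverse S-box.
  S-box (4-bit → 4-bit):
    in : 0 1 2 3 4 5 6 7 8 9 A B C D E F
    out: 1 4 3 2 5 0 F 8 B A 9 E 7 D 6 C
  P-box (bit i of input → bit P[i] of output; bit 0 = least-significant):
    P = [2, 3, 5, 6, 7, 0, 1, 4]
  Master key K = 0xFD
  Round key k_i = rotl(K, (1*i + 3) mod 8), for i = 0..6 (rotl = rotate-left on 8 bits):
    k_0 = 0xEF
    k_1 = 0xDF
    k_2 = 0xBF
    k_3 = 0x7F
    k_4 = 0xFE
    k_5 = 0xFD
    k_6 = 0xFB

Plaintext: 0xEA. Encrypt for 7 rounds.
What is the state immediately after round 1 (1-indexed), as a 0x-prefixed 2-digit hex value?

0xA8

s_0 = plaintext = 0xEA
s_1 = Round(s_0, k_0) = 0xA8
s_2 = Round(s_1, k_1) = 0x03
s_3 = Round(s_2, k_2) = 0x37
s_4 = Round(s_3, k_3) = 0x3E
s_5 = Round(s_4, k_4) = 0xD7
s_6 = Round(s_5, k_5) = 0x2F
s_7 = Round(s_6, k_6) = 0x1A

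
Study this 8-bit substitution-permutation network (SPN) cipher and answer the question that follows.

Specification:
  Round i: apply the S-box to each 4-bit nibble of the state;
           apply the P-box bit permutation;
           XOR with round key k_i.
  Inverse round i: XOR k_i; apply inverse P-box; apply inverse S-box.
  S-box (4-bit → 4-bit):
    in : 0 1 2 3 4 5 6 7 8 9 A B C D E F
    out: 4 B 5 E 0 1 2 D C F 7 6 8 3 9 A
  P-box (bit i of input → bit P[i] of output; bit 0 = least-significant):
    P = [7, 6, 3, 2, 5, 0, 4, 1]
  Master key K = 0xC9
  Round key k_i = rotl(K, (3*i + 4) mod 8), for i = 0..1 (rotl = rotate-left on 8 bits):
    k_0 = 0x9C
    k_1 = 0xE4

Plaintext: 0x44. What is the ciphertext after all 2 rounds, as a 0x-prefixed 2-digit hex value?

0xD3

s_0 = plaintext = 0x44
s_1 = Round(s_0, k_0) = 0x9C
s_2 = Round(s_1, k_1) = 0xD3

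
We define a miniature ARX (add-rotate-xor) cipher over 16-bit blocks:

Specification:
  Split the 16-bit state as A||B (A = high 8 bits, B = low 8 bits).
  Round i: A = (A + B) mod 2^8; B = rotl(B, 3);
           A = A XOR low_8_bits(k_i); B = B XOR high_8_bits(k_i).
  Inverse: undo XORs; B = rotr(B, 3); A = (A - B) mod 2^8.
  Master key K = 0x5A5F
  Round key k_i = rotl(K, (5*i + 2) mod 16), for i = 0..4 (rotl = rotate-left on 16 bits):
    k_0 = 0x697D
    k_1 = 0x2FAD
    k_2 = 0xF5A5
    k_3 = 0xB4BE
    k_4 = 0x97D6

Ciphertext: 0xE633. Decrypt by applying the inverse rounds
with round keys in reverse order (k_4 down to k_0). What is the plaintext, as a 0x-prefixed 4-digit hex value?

s_0 = ciphertext = 0xE633
s_1 = InvRound(s_0, k_4) = 0x9C94
s_2 = InvRound(s_1, k_3) = 0x1E04
s_3 = InvRound(s_2, k_2) = 0x7D3E
s_4 = InvRound(s_3, k_1) = 0xAE22
s_5 = InvRound(s_4, k_0) = 0x6A69

0x6A69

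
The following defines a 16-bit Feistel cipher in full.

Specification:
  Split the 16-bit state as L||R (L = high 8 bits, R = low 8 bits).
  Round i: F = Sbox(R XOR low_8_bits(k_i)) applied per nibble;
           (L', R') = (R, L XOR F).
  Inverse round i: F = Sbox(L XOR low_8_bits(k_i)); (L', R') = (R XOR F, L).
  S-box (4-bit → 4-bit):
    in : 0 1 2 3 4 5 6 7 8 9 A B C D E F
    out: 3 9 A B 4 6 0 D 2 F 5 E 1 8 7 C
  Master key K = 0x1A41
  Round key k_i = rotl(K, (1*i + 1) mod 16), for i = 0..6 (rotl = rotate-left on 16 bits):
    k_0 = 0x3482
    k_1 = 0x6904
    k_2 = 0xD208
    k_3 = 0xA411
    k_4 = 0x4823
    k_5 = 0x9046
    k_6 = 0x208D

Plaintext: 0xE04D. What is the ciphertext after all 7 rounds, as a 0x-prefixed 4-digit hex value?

s_0 = plaintext = 0xE04D
s_1 = Round(s_0, k_0) = 0x4DFC
s_2 = Round(s_1, k_1) = 0xFC8F
s_3 = Round(s_2, k_2) = 0x8FD1
s_4 = Round(s_3, k_3) = 0xD19C
s_5 = Round(s_4, k_4) = 0x9C3D
s_6 = Round(s_5, k_5) = 0x3D42
s_7 = Round(s_6, k_6) = 0x4221

0x4221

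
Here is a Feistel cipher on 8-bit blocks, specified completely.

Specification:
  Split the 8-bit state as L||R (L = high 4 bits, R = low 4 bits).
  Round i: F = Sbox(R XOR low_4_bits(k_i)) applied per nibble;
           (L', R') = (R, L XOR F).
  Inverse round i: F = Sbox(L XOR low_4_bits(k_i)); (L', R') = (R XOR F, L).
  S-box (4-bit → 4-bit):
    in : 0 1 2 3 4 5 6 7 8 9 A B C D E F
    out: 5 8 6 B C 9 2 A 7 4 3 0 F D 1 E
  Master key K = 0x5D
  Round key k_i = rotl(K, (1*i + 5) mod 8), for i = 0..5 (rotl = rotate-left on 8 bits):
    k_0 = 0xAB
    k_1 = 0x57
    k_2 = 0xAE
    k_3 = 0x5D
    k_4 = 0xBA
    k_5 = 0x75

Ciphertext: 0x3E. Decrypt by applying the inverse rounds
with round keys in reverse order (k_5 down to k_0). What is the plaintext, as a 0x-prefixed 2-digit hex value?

0xB3

s_0 = ciphertext = 0x3E
s_1 = InvRound(s_0, k_5) = 0xC3
s_2 = InvRound(s_1, k_4) = 0x1C
s_3 = InvRound(s_2, k_3) = 0x31
s_4 = InvRound(s_3, k_2) = 0xC3
s_5 = InvRound(s_4, k_1) = 0x3C
s_6 = InvRound(s_5, k_0) = 0xB3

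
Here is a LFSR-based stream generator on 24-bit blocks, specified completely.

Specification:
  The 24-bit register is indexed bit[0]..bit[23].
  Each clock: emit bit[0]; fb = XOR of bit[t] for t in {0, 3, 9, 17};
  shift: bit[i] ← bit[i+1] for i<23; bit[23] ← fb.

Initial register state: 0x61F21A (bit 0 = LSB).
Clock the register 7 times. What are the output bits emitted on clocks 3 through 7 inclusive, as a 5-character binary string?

01100

reg_0 = 0x61F21A
clock 1: out=0, reg = 0x30F90D
clock 2: out=1, reg = 0x187C86
clock 3: out=0, reg = 0x0C3E43
clock 4: out=1, reg = 0x061F21
clock 5: out=1, reg = 0x830F90
clock 6: out=0, reg = 0x4187C8
clock 7: out=0, reg = 0x20C3E4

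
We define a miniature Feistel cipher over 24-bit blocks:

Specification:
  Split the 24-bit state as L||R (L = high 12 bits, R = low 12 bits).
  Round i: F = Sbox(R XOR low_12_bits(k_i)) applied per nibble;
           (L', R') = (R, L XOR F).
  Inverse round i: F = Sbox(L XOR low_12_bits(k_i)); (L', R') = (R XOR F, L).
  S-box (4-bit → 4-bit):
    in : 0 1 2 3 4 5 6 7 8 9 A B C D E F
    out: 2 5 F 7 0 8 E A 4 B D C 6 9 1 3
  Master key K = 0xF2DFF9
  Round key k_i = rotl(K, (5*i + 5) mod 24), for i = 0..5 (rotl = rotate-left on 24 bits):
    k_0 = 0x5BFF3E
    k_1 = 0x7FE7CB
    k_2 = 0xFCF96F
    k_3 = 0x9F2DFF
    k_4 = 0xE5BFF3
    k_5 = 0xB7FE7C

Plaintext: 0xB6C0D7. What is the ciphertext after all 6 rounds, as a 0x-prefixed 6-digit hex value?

0x18D4DF

s_0 = plaintext = 0xB6C0D7
s_1 = Round(s_0, k_0) = 0x0D7877
s_2 = Round(s_1, k_1) = 0x877311
s_3 = Round(s_2, k_2) = 0x3115D6
s_4 = Round(s_3, k_3) = 0x5D67EA
s_5 = Round(s_4, k_4) = 0x7EA18D
s_6 = Round(s_5, k_5) = 0x18D4DF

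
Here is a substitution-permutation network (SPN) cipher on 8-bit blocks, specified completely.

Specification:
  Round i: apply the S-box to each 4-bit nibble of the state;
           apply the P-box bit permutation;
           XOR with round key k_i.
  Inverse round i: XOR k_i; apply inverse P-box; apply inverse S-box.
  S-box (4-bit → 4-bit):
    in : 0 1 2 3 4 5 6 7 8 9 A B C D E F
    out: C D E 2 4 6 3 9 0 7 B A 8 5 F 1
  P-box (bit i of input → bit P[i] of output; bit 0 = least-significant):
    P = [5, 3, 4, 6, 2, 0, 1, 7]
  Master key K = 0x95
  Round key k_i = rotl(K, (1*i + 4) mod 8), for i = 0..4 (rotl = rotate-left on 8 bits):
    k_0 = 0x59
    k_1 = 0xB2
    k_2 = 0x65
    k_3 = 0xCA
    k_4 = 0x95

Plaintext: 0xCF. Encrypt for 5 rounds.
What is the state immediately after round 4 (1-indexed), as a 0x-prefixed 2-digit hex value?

0x7C

s_0 = plaintext = 0xCF
s_1 = Round(s_0, k_0) = 0xF9
s_2 = Round(s_1, k_1) = 0x8E
s_3 = Round(s_2, k_2) = 0x1D
s_4 = Round(s_3, k_3) = 0x7C
s_5 = Round(s_4, k_4) = 0x51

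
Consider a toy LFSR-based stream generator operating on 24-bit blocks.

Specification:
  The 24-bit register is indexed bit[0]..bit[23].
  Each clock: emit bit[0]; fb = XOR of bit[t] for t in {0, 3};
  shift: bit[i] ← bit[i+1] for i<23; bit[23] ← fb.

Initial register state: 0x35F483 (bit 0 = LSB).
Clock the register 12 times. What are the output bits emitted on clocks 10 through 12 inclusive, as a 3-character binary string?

reg_0 = 0x35F483
clock 1: out=1, reg = 0x9AFA41
clock 2: out=1, reg = 0xCD7D20
clock 3: out=0, reg = 0x66BE90
clock 4: out=0, reg = 0x335F48
clock 5: out=0, reg = 0x99AFA4
clock 6: out=0, reg = 0x4CD7D2
clock 7: out=0, reg = 0x266BE9
clock 8: out=1, reg = 0x1335F4
clock 9: out=0, reg = 0x099AFA
clock 10: out=0, reg = 0x84CD7D
clock 11: out=1, reg = 0x4266BE
clock 12: out=0, reg = 0xA1335F

010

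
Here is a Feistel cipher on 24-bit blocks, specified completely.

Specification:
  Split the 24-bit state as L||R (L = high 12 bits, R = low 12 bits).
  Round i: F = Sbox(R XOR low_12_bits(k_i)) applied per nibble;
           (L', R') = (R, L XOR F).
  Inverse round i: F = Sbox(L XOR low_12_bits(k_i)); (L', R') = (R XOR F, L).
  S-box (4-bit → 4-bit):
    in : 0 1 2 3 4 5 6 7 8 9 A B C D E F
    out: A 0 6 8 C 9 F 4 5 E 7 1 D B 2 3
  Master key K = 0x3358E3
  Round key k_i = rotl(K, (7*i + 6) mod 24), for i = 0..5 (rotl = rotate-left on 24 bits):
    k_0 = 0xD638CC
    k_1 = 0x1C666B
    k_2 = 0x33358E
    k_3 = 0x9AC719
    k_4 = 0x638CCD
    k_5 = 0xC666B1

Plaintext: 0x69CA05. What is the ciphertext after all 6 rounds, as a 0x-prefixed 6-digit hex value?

s_0 = plaintext = 0x69CA05
s_1 = Round(s_0, k_0) = 0xA05042
s_2 = Round(s_1, k_1) = 0x04256B
s_3 = Round(s_2, k_2) = 0x56BA6B
s_4 = Round(s_3, k_3) = 0xA6BE2D
s_5 = Round(s_4, k_4) = 0xE2DC41
s_6 = Round(s_5, k_5) = 0xC41917

0xC41917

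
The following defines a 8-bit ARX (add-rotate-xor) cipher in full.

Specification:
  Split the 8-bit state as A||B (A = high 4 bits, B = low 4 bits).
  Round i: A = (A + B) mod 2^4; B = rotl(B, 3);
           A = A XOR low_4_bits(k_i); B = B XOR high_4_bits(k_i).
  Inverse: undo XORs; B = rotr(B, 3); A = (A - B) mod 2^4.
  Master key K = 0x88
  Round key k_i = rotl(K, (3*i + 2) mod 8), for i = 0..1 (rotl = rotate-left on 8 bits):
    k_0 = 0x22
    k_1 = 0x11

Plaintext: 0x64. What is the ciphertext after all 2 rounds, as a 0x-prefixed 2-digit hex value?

0x91

s_0 = plaintext = 0x64
s_1 = Round(s_0, k_0) = 0x80
s_2 = Round(s_1, k_1) = 0x91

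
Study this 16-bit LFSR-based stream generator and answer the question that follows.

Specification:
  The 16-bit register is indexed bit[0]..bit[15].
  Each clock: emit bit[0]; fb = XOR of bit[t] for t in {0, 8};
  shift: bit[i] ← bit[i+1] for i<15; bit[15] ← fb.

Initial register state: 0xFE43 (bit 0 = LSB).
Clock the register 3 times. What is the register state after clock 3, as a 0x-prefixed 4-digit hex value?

0xBFC8

reg_0 = 0xFE43
clock 1: out=1, reg = 0xFF21
clock 2: out=1, reg = 0x7F90
clock 3: out=0, reg = 0xBFC8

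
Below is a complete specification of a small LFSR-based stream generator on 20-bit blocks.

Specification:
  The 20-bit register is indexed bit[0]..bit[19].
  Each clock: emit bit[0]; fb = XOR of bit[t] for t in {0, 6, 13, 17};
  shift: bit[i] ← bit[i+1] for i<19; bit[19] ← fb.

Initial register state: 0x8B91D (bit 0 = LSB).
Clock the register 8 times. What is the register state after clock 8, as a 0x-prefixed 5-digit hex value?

0x788B9

reg_0 = 0x8B91D
clock 1: out=1, reg = 0x45C8E
clock 2: out=0, reg = 0x22E47
clock 3: out=1, reg = 0x11723
clock 4: out=1, reg = 0x88B91
clock 5: out=1, reg = 0xC45C8
clock 6: out=0, reg = 0xE22E4
clock 7: out=0, reg = 0xF1172
clock 8: out=0, reg = 0x788B9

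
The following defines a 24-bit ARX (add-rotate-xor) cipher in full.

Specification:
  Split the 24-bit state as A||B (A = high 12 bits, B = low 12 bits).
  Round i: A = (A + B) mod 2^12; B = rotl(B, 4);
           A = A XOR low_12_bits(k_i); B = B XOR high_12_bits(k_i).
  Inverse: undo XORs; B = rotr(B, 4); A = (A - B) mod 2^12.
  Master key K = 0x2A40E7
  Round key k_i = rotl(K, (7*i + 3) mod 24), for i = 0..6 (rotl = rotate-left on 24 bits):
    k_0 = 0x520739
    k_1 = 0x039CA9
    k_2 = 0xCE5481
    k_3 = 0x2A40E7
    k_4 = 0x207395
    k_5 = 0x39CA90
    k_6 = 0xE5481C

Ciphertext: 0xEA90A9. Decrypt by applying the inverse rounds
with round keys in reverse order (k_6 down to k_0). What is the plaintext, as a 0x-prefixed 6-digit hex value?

s_0 = ciphertext = 0xEA90A9
s_1 = InvRound(s_0, k_6) = 0x8C6DEF
s_2 = InvRound(s_1, k_5) = 0xE6F3E7
s_3 = InvRound(s_2, k_4) = 0xDDC01E
s_4 = InvRound(s_3, k_3) = 0x310A2B
s_5 = InvRound(s_4, k_2) = 0x925E6C
s_6 = InvRound(s_5, k_1) = 0xFA75E5
s_7 = InvRound(s_6, k_0) = 0x39250C

0x39250C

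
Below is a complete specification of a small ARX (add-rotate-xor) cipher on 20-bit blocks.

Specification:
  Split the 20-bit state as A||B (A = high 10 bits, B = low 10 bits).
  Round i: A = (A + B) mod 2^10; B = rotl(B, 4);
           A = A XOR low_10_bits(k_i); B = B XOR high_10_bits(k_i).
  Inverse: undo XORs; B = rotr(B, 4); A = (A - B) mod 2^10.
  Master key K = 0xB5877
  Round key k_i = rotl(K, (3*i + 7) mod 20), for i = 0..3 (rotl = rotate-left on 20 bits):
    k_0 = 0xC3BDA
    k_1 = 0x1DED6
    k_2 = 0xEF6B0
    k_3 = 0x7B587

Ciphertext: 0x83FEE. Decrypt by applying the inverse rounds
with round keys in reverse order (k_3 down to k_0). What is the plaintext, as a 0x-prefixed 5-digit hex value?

s_0 = ciphertext = 0x83FEE
s_1 = InvRound(s_0, k_3) = 0xAA0E0
s_2 = InvRound(s_1, k_2) = 0x28F75
s_3 = InvRound(s_2, k_1) = 0x714B0
s_4 = InvRound(s_3, k_0) = 0x993BB

0x993BB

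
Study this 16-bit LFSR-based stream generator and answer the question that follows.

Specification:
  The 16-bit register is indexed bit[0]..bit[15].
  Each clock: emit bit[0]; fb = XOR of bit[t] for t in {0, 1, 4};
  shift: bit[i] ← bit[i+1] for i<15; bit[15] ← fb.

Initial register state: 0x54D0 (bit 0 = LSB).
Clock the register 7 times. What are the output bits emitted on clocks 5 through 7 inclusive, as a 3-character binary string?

101

reg_0 = 0x54D0
clock 1: out=0, reg = 0xAA68
clock 2: out=0, reg = 0x5534
clock 3: out=0, reg = 0xAA9A
clock 4: out=0, reg = 0x554D
clock 5: out=1, reg = 0xAAA6
clock 6: out=0, reg = 0xD553
clock 7: out=1, reg = 0xEAA9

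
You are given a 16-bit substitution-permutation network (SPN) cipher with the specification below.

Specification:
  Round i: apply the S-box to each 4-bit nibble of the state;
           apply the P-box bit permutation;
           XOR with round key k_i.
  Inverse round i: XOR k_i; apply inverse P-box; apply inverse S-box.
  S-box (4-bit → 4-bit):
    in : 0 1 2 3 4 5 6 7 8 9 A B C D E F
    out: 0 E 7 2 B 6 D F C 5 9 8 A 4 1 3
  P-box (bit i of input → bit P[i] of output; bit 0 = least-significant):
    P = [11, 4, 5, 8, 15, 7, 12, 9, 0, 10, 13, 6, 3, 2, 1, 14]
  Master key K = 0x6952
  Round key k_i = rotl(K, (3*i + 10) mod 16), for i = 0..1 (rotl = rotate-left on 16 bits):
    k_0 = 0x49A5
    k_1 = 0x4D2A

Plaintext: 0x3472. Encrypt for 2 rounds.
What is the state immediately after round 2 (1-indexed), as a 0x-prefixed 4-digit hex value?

0x79E9

s_0 = plaintext = 0x3472
s_1 = Round(s_0, k_0) = 0xD750
s_2 = Round(s_1, k_1) = 0x79E9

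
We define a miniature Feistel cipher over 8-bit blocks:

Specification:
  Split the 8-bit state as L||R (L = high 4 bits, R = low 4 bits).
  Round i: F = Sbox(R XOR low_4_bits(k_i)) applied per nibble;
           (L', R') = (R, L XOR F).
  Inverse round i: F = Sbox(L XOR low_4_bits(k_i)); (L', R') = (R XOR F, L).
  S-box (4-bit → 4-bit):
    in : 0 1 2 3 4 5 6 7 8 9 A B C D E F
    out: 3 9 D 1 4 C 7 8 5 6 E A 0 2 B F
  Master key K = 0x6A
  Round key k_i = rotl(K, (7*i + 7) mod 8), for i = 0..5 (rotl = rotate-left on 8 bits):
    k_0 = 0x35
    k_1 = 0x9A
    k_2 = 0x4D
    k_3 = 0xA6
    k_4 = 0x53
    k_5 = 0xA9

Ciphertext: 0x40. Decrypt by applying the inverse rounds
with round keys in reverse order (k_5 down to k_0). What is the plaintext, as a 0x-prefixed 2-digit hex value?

0x92

s_0 = ciphertext = 0x40
s_1 = InvRound(s_0, k_5) = 0x24
s_2 = InvRound(s_1, k_4) = 0xD2
s_3 = InvRound(s_2, k_3) = 0x8D
s_4 = InvRound(s_3, k_2) = 0x18
s_5 = InvRound(s_4, k_1) = 0x21
s_6 = InvRound(s_5, k_0) = 0x92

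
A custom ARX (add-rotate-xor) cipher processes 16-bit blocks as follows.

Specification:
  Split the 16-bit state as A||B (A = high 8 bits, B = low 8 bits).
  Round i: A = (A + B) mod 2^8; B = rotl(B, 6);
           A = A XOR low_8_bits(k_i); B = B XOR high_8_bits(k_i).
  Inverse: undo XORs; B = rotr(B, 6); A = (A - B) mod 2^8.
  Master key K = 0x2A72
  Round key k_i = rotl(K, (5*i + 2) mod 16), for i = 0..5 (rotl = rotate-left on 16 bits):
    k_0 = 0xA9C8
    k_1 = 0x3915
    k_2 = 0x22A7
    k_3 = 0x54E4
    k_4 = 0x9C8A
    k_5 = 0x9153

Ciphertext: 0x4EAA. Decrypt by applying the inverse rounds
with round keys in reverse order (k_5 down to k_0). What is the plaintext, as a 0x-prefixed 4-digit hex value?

0xF828

s_0 = ciphertext = 0x4EAA
s_1 = InvRound(s_0, k_5) = 0x31EC
s_2 = InvRound(s_1, k_4) = 0xFAC1
s_3 = InvRound(s_2, k_3) = 0xC856
s_4 = InvRound(s_3, k_2) = 0x9ED1
s_5 = InvRound(s_4, k_1) = 0xE8A3
s_6 = InvRound(s_5, k_0) = 0xF828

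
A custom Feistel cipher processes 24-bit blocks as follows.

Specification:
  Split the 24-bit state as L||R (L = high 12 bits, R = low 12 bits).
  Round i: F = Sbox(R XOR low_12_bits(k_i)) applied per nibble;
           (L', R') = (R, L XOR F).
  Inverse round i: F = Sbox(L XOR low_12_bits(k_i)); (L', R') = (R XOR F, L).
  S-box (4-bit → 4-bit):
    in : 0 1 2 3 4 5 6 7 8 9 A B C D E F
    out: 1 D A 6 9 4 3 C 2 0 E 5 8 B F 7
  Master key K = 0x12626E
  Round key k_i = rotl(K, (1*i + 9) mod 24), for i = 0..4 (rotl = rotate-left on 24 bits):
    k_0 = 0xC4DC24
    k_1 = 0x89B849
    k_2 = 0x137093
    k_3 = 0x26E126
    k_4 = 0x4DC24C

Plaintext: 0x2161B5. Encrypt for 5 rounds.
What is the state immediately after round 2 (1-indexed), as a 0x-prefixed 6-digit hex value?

s_0 = plaintext = 0x2161B5
s_1 = Round(s_0, k_0) = 0x1B591B
s_2 = Round(s_1, k_1) = 0x91BCFF
s_3 = Round(s_2, k_2) = 0xCFF123
s_4 = Round(s_3, k_3) = 0x123DEB
s_5 = Round(s_4, k_4) = 0xDEB6CF

0x91BCFF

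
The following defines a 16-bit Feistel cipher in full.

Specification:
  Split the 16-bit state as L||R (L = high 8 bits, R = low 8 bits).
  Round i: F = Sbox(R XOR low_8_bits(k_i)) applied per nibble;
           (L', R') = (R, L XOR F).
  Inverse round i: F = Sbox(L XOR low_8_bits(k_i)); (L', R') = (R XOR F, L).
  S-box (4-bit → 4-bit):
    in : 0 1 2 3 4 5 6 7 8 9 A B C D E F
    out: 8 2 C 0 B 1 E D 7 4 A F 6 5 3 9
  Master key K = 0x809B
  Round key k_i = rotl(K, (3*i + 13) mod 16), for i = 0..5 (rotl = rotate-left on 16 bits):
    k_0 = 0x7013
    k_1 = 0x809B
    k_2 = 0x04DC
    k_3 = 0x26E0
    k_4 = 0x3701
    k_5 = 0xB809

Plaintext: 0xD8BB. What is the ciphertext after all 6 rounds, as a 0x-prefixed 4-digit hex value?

0xF866

s_0 = plaintext = 0xD8BB
s_1 = Round(s_0, k_0) = 0xBB7F
s_2 = Round(s_1, k_1) = 0x7F80
s_3 = Round(s_2, k_2) = 0x8069
s_4 = Round(s_3, k_3) = 0x69F4
s_5 = Round(s_4, k_4) = 0xF4F8
s_6 = Round(s_5, k_5) = 0xF866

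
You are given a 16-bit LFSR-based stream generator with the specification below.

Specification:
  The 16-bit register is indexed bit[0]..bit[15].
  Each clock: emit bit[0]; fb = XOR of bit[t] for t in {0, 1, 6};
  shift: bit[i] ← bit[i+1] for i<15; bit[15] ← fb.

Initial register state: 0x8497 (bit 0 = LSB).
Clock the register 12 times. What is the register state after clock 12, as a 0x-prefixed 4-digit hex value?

0xCCE8

reg_0 = 0x8497
clock 1: out=1, reg = 0x424B
clock 2: out=1, reg = 0xA125
clock 3: out=1, reg = 0xD092
clock 4: out=0, reg = 0xE849
clock 5: out=1, reg = 0x7424
clock 6: out=0, reg = 0x3A12
clock 7: out=0, reg = 0x9D09
clock 8: out=1, reg = 0xCE84
clock 9: out=0, reg = 0x6742
clock 10: out=0, reg = 0x33A1
clock 11: out=1, reg = 0x99D0
clock 12: out=0, reg = 0xCCE8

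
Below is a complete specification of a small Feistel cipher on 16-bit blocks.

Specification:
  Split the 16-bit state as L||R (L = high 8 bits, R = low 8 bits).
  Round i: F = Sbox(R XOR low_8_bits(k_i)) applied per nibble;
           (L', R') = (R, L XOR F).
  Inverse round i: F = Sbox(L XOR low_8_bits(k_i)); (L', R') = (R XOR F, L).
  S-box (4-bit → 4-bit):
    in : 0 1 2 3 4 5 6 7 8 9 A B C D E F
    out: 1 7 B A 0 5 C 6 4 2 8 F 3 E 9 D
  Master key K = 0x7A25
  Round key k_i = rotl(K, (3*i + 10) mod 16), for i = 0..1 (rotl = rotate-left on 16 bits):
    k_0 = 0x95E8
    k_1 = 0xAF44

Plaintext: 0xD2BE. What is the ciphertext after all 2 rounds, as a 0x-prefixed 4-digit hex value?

s_0 = plaintext = 0xD2BE
s_1 = Round(s_0, k_0) = 0xBE8E
s_2 = Round(s_1, k_1) = 0x8E86

0x8E86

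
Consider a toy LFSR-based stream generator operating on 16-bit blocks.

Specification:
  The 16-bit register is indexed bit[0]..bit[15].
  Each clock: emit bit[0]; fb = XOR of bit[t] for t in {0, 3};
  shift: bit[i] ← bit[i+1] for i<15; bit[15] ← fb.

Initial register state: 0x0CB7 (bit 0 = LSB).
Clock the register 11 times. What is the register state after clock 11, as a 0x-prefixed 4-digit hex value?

reg_0 = 0x0CB7
clock 1: out=1, reg = 0x865B
clock 2: out=1, reg = 0x432D
clock 3: out=1, reg = 0x2196
clock 4: out=0, reg = 0x10CB
clock 5: out=1, reg = 0x0865
clock 6: out=1, reg = 0x8432
clock 7: out=0, reg = 0x4219
clock 8: out=1, reg = 0x210C
clock 9: out=0, reg = 0x9086
clock 10: out=0, reg = 0x4843
clock 11: out=1, reg = 0xA421

0xA421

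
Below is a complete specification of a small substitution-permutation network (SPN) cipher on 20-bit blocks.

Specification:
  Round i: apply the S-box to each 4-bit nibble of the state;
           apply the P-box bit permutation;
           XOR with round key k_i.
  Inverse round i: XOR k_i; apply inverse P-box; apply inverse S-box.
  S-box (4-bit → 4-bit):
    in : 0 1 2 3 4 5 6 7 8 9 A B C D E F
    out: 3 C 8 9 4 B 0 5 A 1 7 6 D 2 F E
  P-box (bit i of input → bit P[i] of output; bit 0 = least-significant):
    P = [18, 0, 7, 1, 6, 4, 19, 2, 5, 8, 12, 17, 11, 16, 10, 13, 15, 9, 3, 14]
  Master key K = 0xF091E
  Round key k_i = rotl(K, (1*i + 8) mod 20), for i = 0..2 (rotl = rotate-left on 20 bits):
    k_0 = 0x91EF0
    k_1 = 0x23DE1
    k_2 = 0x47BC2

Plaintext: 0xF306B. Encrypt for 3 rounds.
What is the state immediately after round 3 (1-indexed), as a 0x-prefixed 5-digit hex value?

0x17EA9

s_0 = plaintext = 0xF306B
s_1 = Round(s_0, k_0) = 0x97559
s_2 = Round(s_1, k_1) = 0x4B095
s_3 = Round(s_2, k_2) = 0x17EA9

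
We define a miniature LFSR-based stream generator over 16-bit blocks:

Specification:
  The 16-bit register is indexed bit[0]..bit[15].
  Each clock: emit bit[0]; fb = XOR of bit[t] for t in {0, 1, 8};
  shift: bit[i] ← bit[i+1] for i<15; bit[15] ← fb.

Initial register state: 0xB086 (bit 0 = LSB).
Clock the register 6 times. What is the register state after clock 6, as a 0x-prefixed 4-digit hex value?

0xD6C2

reg_0 = 0xB086
clock 1: out=0, reg = 0xD843
clock 2: out=1, reg = 0x6C21
clock 3: out=1, reg = 0xB610
clock 4: out=0, reg = 0x5B08
clock 5: out=0, reg = 0xAD84
clock 6: out=0, reg = 0xD6C2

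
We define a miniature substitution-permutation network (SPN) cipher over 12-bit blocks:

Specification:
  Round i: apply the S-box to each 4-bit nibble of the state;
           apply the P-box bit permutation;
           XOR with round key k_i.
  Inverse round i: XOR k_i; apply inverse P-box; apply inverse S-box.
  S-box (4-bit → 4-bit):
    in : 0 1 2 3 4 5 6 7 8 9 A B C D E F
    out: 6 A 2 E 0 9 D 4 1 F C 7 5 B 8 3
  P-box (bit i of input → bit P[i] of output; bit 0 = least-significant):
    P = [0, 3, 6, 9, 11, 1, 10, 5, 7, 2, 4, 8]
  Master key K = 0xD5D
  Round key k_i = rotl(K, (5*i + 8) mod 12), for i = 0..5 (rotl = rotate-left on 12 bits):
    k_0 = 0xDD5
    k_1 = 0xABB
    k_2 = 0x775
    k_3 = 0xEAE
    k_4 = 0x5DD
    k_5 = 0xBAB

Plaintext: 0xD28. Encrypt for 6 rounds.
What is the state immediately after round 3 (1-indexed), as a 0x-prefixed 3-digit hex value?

s_0 = plaintext = 0xD28
s_1 = Round(s_0, k_0) = 0xC52
s_2 = Round(s_1, k_1) = 0x203
s_3 = Round(s_2, k_2) = 0x13B
s_4 = Round(s_3, k_3) = 0xBC1
s_5 = Round(s_4, k_4) = 0xB41
s_6 = Round(s_5, k_5) = 0x937

0x13B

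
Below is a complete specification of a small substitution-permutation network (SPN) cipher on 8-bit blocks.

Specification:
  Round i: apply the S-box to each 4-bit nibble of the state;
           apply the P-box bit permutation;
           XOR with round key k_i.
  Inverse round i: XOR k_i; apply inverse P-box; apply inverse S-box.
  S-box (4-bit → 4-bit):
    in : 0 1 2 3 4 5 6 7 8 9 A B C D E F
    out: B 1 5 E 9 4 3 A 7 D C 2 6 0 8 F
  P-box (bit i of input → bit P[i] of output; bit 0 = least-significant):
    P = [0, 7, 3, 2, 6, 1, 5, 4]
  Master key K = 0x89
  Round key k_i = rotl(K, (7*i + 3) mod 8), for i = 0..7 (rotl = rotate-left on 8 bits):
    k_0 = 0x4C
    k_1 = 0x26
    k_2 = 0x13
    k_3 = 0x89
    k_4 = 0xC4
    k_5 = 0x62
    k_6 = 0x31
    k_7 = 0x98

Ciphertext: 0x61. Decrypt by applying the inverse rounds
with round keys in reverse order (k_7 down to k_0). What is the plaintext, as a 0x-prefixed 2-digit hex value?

s_0 = ciphertext = 0x61
s_1 = InvRound(s_0, k_7) = 0x98
s_2 = InvRound(s_1, k_6) = 0x58
s_3 = InvRound(s_2, k_5) = 0x35
s_4 = InvRound(s_3, k_4) = 0x96
s_5 = InvRound(s_4, k_3) = 0x79
s_6 = InvRound(s_5, k_2) = 0x85
s_7 = InvRound(s_6, k_1) = 0xC6
s_8 = InvRound(s_7, k_0) = 0xBC

0xBC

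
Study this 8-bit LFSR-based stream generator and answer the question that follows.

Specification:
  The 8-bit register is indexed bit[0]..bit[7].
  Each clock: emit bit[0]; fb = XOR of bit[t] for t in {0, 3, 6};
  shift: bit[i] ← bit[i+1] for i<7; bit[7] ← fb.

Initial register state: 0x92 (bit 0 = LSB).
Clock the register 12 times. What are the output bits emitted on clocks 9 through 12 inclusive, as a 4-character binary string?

reg_0 = 0x92
clock 1: out=0, reg = 0x49
clock 2: out=1, reg = 0xA4
clock 3: out=0, reg = 0x52
clock 4: out=0, reg = 0xA9
clock 5: out=1, reg = 0x54
clock 6: out=0, reg = 0xAA
clock 7: out=0, reg = 0xD5
clock 8: out=1, reg = 0x6A
clock 9: out=0, reg = 0x35
clock 10: out=1, reg = 0x9A
clock 11: out=0, reg = 0xCD
clock 12: out=1, reg = 0xE6

0101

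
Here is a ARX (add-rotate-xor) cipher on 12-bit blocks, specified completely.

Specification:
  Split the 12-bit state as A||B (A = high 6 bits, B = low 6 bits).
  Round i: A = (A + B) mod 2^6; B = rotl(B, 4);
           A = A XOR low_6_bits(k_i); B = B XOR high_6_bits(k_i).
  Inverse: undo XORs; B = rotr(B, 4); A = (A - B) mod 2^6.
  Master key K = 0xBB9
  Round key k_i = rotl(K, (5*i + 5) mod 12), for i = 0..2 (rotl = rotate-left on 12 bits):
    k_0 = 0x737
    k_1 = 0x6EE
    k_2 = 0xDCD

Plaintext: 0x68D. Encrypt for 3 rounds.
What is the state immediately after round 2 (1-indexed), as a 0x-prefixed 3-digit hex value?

0xC68

s_0 = plaintext = 0x68D
s_1 = Round(s_0, k_0) = 0x40F
s_2 = Round(s_1, k_1) = 0xC68
s_3 = Round(s_2, k_2) = 0x53D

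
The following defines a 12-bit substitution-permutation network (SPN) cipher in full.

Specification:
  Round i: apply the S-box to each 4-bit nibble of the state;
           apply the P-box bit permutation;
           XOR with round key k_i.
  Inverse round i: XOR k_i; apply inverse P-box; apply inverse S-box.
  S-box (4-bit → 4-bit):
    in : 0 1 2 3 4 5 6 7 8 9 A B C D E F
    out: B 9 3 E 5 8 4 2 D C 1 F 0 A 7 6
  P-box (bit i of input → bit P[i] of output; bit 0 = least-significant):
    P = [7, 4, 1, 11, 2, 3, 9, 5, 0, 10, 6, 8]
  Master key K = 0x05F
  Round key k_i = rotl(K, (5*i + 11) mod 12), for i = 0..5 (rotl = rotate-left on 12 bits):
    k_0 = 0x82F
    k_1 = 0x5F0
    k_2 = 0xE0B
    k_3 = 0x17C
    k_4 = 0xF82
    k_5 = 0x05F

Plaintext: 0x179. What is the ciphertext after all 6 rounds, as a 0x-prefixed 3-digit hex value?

0x770

s_0 = plaintext = 0x179
s_1 = Round(s_0, k_0) = 0x124
s_2 = Round(s_1, k_1) = 0x47F
s_3 = Round(s_2, k_2) = 0xE50
s_4 = Round(s_3, k_3) = 0xD8D
s_5 = Round(s_4, k_4) = 0x0B6
s_6 = Round(s_5, k_5) = 0x770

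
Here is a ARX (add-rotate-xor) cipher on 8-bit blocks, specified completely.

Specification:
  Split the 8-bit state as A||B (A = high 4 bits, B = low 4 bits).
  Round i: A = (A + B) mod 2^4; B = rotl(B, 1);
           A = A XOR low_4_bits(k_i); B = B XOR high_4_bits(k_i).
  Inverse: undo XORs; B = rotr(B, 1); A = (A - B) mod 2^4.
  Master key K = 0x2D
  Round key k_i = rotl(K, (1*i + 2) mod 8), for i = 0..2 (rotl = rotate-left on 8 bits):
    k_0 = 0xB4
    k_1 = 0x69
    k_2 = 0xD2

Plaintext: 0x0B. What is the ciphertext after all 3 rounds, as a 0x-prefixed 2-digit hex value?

0x32

s_0 = plaintext = 0x0B
s_1 = Round(s_0, k_0) = 0xFC
s_2 = Round(s_1, k_1) = 0x2F
s_3 = Round(s_2, k_2) = 0x32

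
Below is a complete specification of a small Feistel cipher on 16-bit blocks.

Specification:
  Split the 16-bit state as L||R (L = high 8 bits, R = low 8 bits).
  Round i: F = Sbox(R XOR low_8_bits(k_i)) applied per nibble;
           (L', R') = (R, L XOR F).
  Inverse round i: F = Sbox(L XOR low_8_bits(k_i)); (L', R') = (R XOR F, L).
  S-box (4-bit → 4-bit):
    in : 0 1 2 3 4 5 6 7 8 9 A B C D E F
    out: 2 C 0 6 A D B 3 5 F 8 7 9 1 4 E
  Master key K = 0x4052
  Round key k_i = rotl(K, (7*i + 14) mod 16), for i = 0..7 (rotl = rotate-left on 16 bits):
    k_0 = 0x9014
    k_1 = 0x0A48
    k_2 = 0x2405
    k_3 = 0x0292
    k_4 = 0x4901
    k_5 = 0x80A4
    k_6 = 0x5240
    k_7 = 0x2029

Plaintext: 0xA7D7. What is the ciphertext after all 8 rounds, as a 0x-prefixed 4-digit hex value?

0x910A

s_0 = plaintext = 0xA7D7
s_1 = Round(s_0, k_0) = 0xD731
s_2 = Round(s_1, k_1) = 0x31E8
s_3 = Round(s_2, k_2) = 0xE870
s_4 = Round(s_3, k_3) = 0x70A8
s_5 = Round(s_4, k_4) = 0xA8FF
s_6 = Round(s_5, k_5) = 0xFF7F
s_7 = Round(s_6, k_6) = 0x7F91
s_8 = Round(s_7, k_7) = 0x910A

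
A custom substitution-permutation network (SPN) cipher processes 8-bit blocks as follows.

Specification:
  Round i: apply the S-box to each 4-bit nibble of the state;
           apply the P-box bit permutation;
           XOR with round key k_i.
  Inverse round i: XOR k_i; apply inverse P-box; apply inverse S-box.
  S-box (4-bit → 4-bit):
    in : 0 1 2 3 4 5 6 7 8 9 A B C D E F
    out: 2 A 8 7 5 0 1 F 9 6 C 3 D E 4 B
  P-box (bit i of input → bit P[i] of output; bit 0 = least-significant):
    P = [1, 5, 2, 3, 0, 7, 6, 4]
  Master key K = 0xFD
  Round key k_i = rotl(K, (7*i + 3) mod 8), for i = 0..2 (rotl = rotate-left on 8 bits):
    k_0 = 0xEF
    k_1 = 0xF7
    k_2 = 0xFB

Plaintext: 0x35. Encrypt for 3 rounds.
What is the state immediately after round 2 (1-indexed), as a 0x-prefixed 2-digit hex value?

s_0 = plaintext = 0x35
s_1 = Round(s_0, k_0) = 0x2E
s_2 = Round(s_1, k_1) = 0xE3
s_3 = Round(s_2, k_2) = 0x9D

0xE3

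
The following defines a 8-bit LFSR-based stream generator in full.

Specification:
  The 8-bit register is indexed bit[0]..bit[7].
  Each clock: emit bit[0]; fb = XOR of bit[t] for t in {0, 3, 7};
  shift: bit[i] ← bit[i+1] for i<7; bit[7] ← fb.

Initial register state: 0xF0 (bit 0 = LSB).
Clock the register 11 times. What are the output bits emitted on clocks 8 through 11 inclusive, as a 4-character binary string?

reg_0 = 0xF0
clock 1: out=0, reg = 0xF8
clock 2: out=0, reg = 0x7C
clock 3: out=0, reg = 0xBE
clock 4: out=0, reg = 0x5F
clock 5: out=1, reg = 0x2F
clock 6: out=1, reg = 0x17
clock 7: out=1, reg = 0x8B
clock 8: out=1, reg = 0xC5
clock 9: out=1, reg = 0x62
clock 10: out=0, reg = 0x31
clock 11: out=1, reg = 0x98

1101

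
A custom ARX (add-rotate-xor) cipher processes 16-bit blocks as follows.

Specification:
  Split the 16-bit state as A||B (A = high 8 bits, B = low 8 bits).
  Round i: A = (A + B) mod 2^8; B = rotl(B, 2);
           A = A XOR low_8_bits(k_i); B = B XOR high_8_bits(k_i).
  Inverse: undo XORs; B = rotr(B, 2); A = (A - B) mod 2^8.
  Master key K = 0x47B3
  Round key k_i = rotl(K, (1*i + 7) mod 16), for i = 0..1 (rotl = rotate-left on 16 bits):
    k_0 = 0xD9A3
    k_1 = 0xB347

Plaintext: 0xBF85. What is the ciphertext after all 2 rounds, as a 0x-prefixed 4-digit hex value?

0xF18C

s_0 = plaintext = 0xBF85
s_1 = Round(s_0, k_0) = 0xE7CF
s_2 = Round(s_1, k_1) = 0xF18C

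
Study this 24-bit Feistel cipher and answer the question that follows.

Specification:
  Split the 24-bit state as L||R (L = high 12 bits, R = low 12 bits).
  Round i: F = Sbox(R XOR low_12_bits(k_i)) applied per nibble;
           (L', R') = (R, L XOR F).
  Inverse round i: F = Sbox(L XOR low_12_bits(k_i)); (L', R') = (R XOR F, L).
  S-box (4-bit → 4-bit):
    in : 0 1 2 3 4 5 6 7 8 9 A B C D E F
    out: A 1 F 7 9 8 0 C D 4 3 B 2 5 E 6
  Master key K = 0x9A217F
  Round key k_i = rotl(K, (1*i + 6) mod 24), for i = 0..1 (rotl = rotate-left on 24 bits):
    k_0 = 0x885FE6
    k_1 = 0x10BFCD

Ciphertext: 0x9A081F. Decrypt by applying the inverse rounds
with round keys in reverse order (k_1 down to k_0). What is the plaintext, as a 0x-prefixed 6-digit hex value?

0x5C281A

s_0 = ciphertext = 0x9A081F
s_1 = InvRound(s_0, k_1) = 0x81A9A0
s_2 = InvRound(s_1, k_0) = 0x5C281A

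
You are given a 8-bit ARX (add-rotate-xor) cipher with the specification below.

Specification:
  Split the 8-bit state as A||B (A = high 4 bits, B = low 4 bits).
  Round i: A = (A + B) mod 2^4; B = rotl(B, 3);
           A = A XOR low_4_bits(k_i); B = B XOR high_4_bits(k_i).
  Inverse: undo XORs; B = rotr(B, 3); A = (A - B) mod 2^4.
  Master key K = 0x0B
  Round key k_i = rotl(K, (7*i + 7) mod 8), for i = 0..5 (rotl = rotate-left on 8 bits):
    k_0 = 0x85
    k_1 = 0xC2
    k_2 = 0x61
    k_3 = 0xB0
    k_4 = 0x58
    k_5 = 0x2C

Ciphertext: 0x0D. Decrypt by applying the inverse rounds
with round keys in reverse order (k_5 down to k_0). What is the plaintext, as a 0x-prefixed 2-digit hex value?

s_0 = ciphertext = 0x0D
s_1 = InvRound(s_0, k_5) = 0xDF
s_2 = InvRound(s_1, k_4) = 0x05
s_3 = InvRound(s_2, k_3) = 0x3D
s_4 = InvRound(s_3, k_2) = 0xB7
s_5 = InvRound(s_4, k_1) = 0x27
s_6 = InvRound(s_5, k_0) = 0x8F

0x8F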